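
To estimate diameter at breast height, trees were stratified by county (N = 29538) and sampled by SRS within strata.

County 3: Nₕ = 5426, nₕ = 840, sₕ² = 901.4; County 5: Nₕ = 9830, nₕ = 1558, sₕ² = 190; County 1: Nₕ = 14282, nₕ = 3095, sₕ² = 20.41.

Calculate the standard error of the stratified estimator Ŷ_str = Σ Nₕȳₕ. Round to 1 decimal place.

Var(Ŷ_str) = Σₕ Nₕ²(1 − fₕ)sₕ²/nₕ.
County 3: 5426²·(1 − 840/5426)·901.4/840 = 2.6702511 × 10^7.
County 5: 9830²·(1 − 1558/9830)·190/1558 = 9.9163122 × 10^6.
County 1: 14282²·(1 − 3095/14282)·20.41/3095 = 1.0536225 × 10^6.
Sum = 3.7672446 × 10^7.
SE = √(3.7672446 × 10^7) = 6137.8.

6137.8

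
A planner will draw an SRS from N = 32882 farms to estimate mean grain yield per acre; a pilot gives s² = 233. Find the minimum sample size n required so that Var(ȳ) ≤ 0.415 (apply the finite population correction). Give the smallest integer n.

553

Without fpc, n₀ = s²/D = 233/0.415 = 561.4458.
With fpc, (1 − n/N)·s²/n ≤ D requires n ≥ n₀/(1 + n₀/N) = 561.4458/(1 + 561.4458/32882) = 552.0203.
Rounding up, n = 553.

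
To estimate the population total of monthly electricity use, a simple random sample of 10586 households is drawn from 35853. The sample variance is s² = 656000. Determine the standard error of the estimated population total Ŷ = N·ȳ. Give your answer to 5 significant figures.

Var(Ŷ) = N²·Var(ȳ) = N²·(1 − n/N)·s²/n.
f = 10586/35853 = 0.29526121; Var(ȳ) = 0.70473879·656000/10586 = 43.671703.
Var(Ŷ) = 35853² · 43.671703 = 5.6137249 × 10^10.
SE(Ŷ) = √(5.6137249 × 10^10) = 236930.

236930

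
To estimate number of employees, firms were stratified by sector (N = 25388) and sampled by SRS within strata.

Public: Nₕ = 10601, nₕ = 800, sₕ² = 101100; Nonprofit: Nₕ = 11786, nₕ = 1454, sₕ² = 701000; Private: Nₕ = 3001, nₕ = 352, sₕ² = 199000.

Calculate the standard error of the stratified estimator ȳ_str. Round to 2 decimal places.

Var(ȳ_str) = Σₕ Wₕ²(1 − fₕ)sₕ²/nₕ with Wₕ = Nₕ/N, N = 25388.
Public: Wₕ = 0.41755948; term = 0.41755948²·(1 − 0.07546458)·101100/800 = 20.371425.
Nonprofit: Wₕ = 0.46423507; term = 0.46423507²·(1 − 0.12336671)·701000/1454 = 91.085127.
Private: Wₕ = 0.11820545; term = 0.11820545²·(1 − 0.11729424)·199000/352 = 6.9727065.
Sum = 118.42926.
SE = √(118.42926) = 10.88.

10.88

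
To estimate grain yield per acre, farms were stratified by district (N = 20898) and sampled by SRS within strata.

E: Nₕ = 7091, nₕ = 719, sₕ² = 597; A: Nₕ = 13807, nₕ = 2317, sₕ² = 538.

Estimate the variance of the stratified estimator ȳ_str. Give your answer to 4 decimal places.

0.1703

Var(ȳ_str) = Σₕ Wₕ²(1 − fₕ)sₕ²/nₕ with Wₕ = Nₕ/N, N = 20898.
E: Wₕ = 0.33931477; term = 0.33931477²·(1 − 0.10139614)·597/719 = 0.085905159.
A: Wₕ = 0.66068523; term = 0.66068523²·(1 − 0.16781343)·538/2317 = 0.084346321.
Sum = 0.17025148.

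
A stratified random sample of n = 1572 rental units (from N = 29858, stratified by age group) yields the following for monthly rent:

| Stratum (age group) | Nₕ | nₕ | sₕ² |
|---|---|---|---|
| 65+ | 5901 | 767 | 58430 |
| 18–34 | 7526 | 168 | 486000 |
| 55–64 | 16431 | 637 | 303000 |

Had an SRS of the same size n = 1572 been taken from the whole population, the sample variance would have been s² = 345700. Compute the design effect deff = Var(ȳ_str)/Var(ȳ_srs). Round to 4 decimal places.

1.5396

Var(ȳ_str) = Σ Wₕ²(1−fₕ)sₕ²/nₕ with Wₕ = Nₕ/29858:
  65+: (5901/29858)²·(1−767/5901)·58430/767 = 2.5888124
  18–34: (7526/29858)²·(1−168/7526)·486000/168 = 179.69234
  55–64: (16431/29858)²·(1−637/16431)·303000/637 = 138.46433
  → Var(ȳ_str) = 320.74548.
Var(ȳ_srs) = (1 − 1572/29858)·345700/1572 = 208.3328.
deff = 320.74548 / 208.3328 = 1.5396.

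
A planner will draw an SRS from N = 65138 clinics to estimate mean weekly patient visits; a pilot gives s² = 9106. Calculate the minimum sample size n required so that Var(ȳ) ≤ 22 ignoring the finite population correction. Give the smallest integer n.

Without fpc, n₀ = s²/D = 9106/22 = 413.9091.
Rounding up, n = 414.

414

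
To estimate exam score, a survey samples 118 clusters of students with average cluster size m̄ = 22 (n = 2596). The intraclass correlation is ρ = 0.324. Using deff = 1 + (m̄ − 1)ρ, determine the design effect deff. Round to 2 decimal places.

7.80

deff = 1 + (22 − 1)·0.324 = 1 + 6.804 = 7.804.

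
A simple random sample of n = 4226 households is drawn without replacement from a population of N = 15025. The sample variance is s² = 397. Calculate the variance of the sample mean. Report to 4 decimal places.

0.0675

Under SRS without replacement, Var(ȳ) = (1 − f)·s²/n with f = n/N = 4226/15025 = 0.28126456.
Var(ȳ) = (1 − 0.28126456)·397/4226 = 0.71873544·0.093942262 = 0.067519633.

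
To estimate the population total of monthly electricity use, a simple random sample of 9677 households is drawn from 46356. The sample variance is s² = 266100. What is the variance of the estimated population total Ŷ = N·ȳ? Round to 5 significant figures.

Var(Ŷ) = N²·Var(ȳ) = N²·(1 − n/N)·s²/n.
f = 9677/46356 = 0.20875399; Var(ȳ) = 0.79124601·266100/9677 = 21.757834.
Var(Ŷ) = 46356² · 21.757834 = 4.6754947 × 10^10.

4.6755 × 10^10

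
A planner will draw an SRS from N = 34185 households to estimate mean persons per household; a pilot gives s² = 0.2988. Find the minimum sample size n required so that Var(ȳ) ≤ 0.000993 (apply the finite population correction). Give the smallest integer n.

299

Without fpc, n₀ = s²/D = 0.2988/0.000993 = 300.9063.
With fpc, (1 − n/N)·s²/n ≤ D requires n ≥ n₀/(1 + n₀/N) = 300.9063/(1 + 300.9063/34185) = 298.2807.
Rounding up, n = 299.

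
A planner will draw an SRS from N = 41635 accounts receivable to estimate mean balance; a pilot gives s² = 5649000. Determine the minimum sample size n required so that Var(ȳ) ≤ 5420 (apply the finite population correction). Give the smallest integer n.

Without fpc, n₀ = s²/D = 5649000/5420 = 1042.2509.
With fpc, (1 − n/N)·s²/n ≤ D requires n ≥ n₀/(1 + n₀/N) = 1042.2509/(1 + 1042.2509/41635) = 1016.7974.
Rounding up, n = 1017.

1017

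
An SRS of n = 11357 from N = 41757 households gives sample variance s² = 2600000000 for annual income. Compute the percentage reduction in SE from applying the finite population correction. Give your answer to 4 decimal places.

f = n/N = 11357/41757 = 0.27197835.
SE_no-fpc = √(s²/n) = 478.47016; SE_fpc = √((1−f)s²/n) = 408.25077.
Ratio = √(1−f) = 0.85324185. Reduction = 100·(1 − 0.85324185) = 14.6758%.

14.6758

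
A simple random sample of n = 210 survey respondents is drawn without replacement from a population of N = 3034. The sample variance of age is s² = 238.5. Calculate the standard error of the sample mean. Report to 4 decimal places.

1.0282

Under SRS without replacement, Var(ȳ) = (1 − f)·s²/n with f = n/N = 210/3034 = 0.06921556.
Var(ȳ) = (1 − 0.06921556)·238.5/210 = 0.93078444·1.1357143 = 1.0571052.
SE(ȳ) = √(1.0571052) = 1.0282.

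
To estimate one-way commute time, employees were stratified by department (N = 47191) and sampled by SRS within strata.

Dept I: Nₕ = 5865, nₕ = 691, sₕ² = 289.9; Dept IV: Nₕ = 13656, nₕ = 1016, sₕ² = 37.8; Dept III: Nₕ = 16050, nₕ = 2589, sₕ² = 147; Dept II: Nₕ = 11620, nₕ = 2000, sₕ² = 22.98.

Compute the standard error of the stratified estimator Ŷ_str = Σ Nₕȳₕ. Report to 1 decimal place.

Var(Ŷ_str) = Σₕ Nₕ²(1 − fₕ)sₕ²/nₕ.
Dept I: 5865²·(1 − 691/5865)·289.9/691 = 1.2731061 × 10^7.
Dept IV: 13656²·(1 − 1016/13656)·37.8/1016 = 6.4219759 × 10^6.
Dept III: 16050²·(1 − 2589/16050)·147/2589 = 1.226698 × 10^7.
Dept II: 11620²·(1 − 2000/11620)·22.98/2000 = 1.2844028 × 10^6.
Sum = 3.270442 × 10^7.
SE = √(3.270442 × 10^7) = 5718.8.

5718.8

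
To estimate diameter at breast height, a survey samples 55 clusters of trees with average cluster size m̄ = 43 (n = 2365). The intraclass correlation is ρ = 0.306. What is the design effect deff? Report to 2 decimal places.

13.85

deff = 1 + (43 − 1)·0.306 = 1 + 12.852 = 13.852.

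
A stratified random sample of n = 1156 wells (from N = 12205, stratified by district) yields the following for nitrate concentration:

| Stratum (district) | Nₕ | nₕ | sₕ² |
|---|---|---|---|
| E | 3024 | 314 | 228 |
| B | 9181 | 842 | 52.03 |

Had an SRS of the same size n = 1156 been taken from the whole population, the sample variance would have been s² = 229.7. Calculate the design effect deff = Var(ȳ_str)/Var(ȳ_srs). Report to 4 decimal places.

Var(ȳ_str) = Σ Wₕ²(1−fₕ)sₕ²/nₕ with Wₕ = Nₕ/12205:
  E: (3024/12205)²·(1−314/3024)·228/314 = 0.039946682
  B: (9181/12205)²·(1−842/9181)·52.03/842 = 0.031759242
  → Var(ȳ_str) = 0.071705924.
Var(ȳ_srs) = (1 − 1156/12205)·229.7/1156 = 0.17988227.
deff = 0.071705924 / 0.17988227 = 0.3986.

0.3986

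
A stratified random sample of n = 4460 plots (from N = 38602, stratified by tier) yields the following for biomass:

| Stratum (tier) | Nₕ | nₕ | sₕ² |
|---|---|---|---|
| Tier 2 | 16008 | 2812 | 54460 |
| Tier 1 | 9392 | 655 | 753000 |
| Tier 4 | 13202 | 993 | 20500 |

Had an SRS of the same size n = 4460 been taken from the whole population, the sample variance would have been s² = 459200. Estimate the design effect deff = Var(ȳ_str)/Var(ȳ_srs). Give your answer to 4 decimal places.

0.7499

Var(ȳ_str) = Σ Wₕ²(1−fₕ)sₕ²/nₕ with Wₕ = Nₕ/38602:
  Tier 2: (16008/38602)²·(1−2812/16008)·54460/2812 = 2.7455041
  Tier 1: (9392/38602)²·(1−655/9392)·753000/655 = 63.307401
  Tier 4: (13202/38602)²·(1−993/13202)·20500/993 = 2.2330828
  → Var(ȳ_str) = 68.285988.
Var(ȳ_srs) = (1 − 4460/38602)·459200/4460 = 91.063885.
deff = 68.285988 / 91.063885 = 0.7499.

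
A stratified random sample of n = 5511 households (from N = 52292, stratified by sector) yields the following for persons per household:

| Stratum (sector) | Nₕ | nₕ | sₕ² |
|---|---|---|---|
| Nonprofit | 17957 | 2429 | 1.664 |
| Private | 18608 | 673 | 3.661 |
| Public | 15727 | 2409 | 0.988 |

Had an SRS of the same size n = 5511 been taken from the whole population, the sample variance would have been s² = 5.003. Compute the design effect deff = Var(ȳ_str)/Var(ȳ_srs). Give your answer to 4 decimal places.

Var(ȳ_str) = Σ Wₕ²(1−fₕ)sₕ²/nₕ with Wₕ = Nₕ/52292:
  Nonprofit: (17957/52292)²·(1−2429/17957)·1.664/2429 = 6.9856144 × 10^-5
  Private: (18608/52292)²·(1−673/18608)·3.661/673 = 6.6391921 × 10^-4
  Public: (15727/52292)²·(1−2409/15727)·0.988/2409 = 3.1414817 × 10^-5
  → Var(ȳ_str) = 7.6519017 × 10^-4.
Var(ȳ_srs) = (1 − 5511/52292)·5.003/5511 = 8.1214643 × 10^-4.
deff = (7.6519017 × 10^-4) / (8.1214643 × 10^-4) = 0.9422.

0.9422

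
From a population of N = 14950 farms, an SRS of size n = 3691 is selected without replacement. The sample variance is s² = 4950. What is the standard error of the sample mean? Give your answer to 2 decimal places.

1.00

Under SRS without replacement, Var(ȳ) = (1 − f)·s²/n with f = n/N = 3691/14950 = 0.24688963.
Var(ȳ) = (1 − 0.24688963)·4950/3691 = 0.75311037·1.3411 = 1.0099963.
SE(ȳ) = √(1.0099963) = 1.00.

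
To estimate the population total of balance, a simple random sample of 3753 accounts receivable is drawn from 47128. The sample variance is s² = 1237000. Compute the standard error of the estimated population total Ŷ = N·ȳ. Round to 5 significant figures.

Var(Ŷ) = N²·Var(ȳ) = N²·(1 − n/N)·s²/n.
f = 3753/47128 = 0.07963419; Var(ȳ) = 0.92036581·1237000/3753 = 303.35532.
Var(Ŷ) = 47128² · 303.35532 = 6.7376684 × 10^11.
SE(Ŷ) = √(6.7376684 × 10^11) = 820830.

820830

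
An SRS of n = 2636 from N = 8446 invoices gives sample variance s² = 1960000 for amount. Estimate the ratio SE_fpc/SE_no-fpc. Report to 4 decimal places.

0.8294

f = n/N = 2636/8446 = 0.31210040.
SE_no-fpc = √(s²/n) = 27.268129; SE_fpc = √((1−f)s²/n) = 22.616108.
Ratio = √(1−f) = 0.82939713.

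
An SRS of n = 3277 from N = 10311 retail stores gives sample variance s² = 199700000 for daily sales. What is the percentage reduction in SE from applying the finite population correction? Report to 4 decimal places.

f = n/N = 3277/10311 = 0.31781592.
SE_no-fpc = √(s²/n) = 246.86005; SE_fpc = √((1−f)s²/n) = 203.89266.
Ratio = √(1−f) = 0.82594435. Reduction = 100·(1 − 0.82594435) = 17.4056%.

17.4056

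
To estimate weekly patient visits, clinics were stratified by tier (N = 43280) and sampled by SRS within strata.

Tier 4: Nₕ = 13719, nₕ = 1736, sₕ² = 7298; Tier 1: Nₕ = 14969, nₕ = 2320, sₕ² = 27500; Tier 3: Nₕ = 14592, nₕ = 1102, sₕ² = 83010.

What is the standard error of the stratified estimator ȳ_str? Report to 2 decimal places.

Var(ȳ_str) = Σₕ Wₕ²(1 − fₕ)sₕ²/nₕ with Wₕ = Nₕ/N, N = 43280.
Tier 4: Wₕ = 0.31698244; term = 0.31698244²·(1 − 0.12653984)·7298/1736 = 0.36895011.
Tier 1: Wₕ = 0.34586414; term = 0.34586414²·(1 − 0.15498697)·27500/2320 = 1.1981721.
Tier 3: Wₕ = 0.33715342; term = 0.33715342²·(1 − 0.07552083)·83010/1102 = 7.9159143.
Sum = 9.4830365.
SE = √(9.4830365) = 3.08.

3.08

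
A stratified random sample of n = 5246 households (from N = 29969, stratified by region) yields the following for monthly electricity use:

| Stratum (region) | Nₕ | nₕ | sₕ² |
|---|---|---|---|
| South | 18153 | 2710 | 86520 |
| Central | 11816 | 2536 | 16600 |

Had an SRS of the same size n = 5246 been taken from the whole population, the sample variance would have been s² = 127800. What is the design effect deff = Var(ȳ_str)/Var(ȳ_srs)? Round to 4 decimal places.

0.5356

Var(ȳ_str) = Σ Wₕ²(1−fₕ)sₕ²/nₕ with Wₕ = Nₕ/29969:
  South: (18153/29969)²·(1−2710/18153)·86520/2710 = 9.965126
  Central: (11816/29969)²·(1−2536/11816)·16600/2536 = 0.79915826
  → Var(ȳ_str) = 10.764284.
Var(ȳ_srs) = (1 − 5246/29969)·127800/5246 = 20.097012.
deff = 10.764284 / 20.097012 = 0.5356.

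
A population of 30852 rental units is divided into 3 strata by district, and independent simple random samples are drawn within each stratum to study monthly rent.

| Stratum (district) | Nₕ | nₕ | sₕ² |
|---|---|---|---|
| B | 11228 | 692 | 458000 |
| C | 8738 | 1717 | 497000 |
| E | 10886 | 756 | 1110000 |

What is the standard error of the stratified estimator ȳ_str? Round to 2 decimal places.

16.46

Var(ȳ_str) = Σₕ Wₕ²(1 − fₕ)sₕ²/nₕ with Wₕ = Nₕ/N, N = 30852.
B: Wₕ = 0.36393103; term = 0.36393103²·(1 − 0.06163164)·458000/692 = 82.256628.
C: Wₕ = 0.28322313; term = 0.28322313²·(1 − 0.19649805)·497000/1717 = 18.656512.
E: Wₕ = 0.35284584; term = 0.35284584²·(1 − 0.06944700)·1110000/756 = 170.10313.
Sum = 271.01627.
SE = √(271.01627) = 16.46.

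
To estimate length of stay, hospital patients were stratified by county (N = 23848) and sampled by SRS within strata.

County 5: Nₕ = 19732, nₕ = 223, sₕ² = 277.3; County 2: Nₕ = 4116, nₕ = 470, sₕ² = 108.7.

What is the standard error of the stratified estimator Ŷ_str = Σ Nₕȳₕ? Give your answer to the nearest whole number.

Var(Ŷ_str) = Σₕ Nₕ²(1 − fₕ)sₕ²/nₕ.
County 5: 19732²·(1 − 223/19732)·277.3/223 = 4.7868644 × 10^8.
County 2: 4116²·(1 − 470/4116)·108.7/470 = 3.4707531 × 10^6.
Sum = 4.8215719 × 10^8.
SE = √(4.8215719 × 10^8) = 21958.

21958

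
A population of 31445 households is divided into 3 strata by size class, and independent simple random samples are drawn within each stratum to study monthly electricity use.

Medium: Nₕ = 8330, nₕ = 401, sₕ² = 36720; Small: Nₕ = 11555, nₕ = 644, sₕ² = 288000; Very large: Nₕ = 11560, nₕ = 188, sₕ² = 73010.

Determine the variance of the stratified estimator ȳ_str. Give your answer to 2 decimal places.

Var(ȳ_str) = Σₕ Wₕ²(1 − fₕ)sₕ²/nₕ with Wₕ = Nₕ/N, N = 31445.
Medium: Wₕ = 0.26490698; term = 0.26490698²·(1 − 0.04813926)·36720/401 = 6.1167189.
Small: Wₕ = 0.36746701; term = 0.36746701²·(1 − 0.05573345)·288000/644 = 57.021407.
Very large: Wₕ = 0.36762601; term = 0.36762601²·(1 − 0.01626298)·73010/188 = 51.631648.
Sum = 114.76977.

114.77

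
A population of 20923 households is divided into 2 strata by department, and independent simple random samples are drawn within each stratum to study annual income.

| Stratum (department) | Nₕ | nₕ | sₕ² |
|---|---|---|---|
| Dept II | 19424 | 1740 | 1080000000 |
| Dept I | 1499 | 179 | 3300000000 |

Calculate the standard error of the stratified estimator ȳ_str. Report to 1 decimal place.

Var(ȳ_str) = Σₕ Wₕ²(1 − fₕ)sₕ²/nₕ with Wₕ = Nₕ/N, N = 20923.
Dept II: Wₕ = 0.92835635; term = 0.92835635²·(1 − 0.08957990)·1080000000/1740 = 487018.85.
Dept I: Wₕ = 0.07164365; term = 0.07164365²·(1 − 0.11941294)·3300000000/179 = 83327.54.
Sum = 570346.39.
SE = √(570346.39) = 755.2.

755.2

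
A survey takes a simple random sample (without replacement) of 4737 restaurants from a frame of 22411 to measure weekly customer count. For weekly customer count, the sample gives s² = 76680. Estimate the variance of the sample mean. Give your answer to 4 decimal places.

Under SRS without replacement, Var(ȳ) = (1 − f)·s²/n with f = n/N = 4737/22411 = 0.21136942.
Var(ȳ) = (1 − 0.21136942)·76680/4737 = 0.78863058·16.18746 = 12.765926.

12.7659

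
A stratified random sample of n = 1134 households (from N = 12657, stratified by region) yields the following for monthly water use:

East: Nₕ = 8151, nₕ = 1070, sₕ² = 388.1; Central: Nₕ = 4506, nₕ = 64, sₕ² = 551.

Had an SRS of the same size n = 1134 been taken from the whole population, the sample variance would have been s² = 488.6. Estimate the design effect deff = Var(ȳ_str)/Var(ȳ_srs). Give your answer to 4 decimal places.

Var(ȳ_str) = Σ Wₕ²(1−fₕ)sₕ²/nₕ with Wₕ = Nₕ/12657:
  East: (8151/12657)²·(1−1070/8151)·388.1/1070 = 0.1306784
  Central: (4506/12657)²·(1−64/4506)·551/64 = 1.0756719
  → Var(ȳ_str) = 1.2063503.
Var(ȳ_srs) = (1 − 1134/12657)·488.6/1134 = 0.39226105.
deff = 1.2063503 / 0.39226105 = 3.0754.

3.0754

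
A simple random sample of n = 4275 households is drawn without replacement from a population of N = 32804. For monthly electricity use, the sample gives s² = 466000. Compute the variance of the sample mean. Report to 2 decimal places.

94.80

Under SRS without replacement, Var(ȳ) = (1 − f)·s²/n with f = n/N = 4275/32804 = 0.13031947.
Var(ȳ) = (1 − 0.13031947)·466000/4275 = 0.86968053·109.00585 = 94.800263.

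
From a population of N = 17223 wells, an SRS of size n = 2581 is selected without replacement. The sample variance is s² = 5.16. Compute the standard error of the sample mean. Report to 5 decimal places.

0.04123

Under SRS without replacement, Var(ȳ) = (1 − f)·s²/n with f = n/N = 2581/17223 = 0.14985775.
Var(ȳ) = (1 − 0.14985775)·5.16/2581 = 0.85014225·0.0019992251 = 0.0016996257.
SE(ȳ) = √(0.0016996257) = 0.04123.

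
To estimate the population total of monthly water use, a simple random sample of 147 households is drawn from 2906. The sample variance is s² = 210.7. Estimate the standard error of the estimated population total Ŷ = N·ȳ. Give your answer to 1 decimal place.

3390.0

Var(Ŷ) = N²·Var(ȳ) = N²·(1 − n/N)·s²/n.
f = 147/2906 = 0.05058500; Var(ȳ) = 0.94941500·210.7/147 = 1.3608282.
Var(Ŷ) = 2906² · 1.3608282 = 1.1491971 × 10^7.
SE(Ŷ) = √(1.1491971 × 10^7) = 3390.0.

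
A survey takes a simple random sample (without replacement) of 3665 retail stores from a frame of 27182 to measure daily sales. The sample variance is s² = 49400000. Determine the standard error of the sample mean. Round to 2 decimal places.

Under SRS without replacement, Var(ȳ) = (1 − f)·s²/n with f = n/N = 3665/27182 = 0.13483187.
Var(ȳ) = (1 − 0.13483187)·49400000/3665 = 0.86516813·13478.854 = 11661.475.
SE(ȳ) = √(11661.475) = 107.99.

107.99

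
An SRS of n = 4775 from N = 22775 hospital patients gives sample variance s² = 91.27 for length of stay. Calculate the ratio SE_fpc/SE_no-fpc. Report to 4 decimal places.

f = n/N = 4775/22775 = 0.20965971.
SE_no-fpc = √(s²/n) = 0.13825388; SE_fpc = √((1−f)s²/n) = 0.1229092.
Ratio = √(1−f) = 0.88901085.

0.8890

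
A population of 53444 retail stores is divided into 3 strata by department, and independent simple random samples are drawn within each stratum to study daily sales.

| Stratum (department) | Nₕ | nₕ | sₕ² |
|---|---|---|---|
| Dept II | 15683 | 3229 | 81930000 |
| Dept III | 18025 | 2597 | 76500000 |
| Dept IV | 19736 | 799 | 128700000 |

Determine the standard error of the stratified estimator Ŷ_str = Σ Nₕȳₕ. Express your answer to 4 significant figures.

Var(Ŷ_str) = Σₕ Nₕ²(1 − fₕ)sₕ²/nₕ.
Dept II: 15683²·(1 − 3229/15683)·81930000/3229 = 4.9557902 × 10^12.
Dept III: 18025²·(1 − 2597/18025)·76500000/2597 = 8.1917066 × 10^12.
Dept IV: 19736²·(1 − 799/19736)·128700000/799 = 6.0200775 × 10^13.
Sum = 7.3348272 × 10^13.
SE = √(7.3348272 × 10^13) = 8.564 × 10^6.

8.564 × 10^6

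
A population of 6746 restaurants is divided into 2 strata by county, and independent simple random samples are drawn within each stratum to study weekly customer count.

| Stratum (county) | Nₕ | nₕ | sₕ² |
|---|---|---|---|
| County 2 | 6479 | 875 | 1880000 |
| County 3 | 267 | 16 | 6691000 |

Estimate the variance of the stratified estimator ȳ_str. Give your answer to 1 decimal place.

Var(ȳ_str) = Σₕ Wₕ²(1 − fₕ)sₕ²/nₕ with Wₕ = Nₕ/N, N = 6746.
County 2: Wₕ = 0.96042099; term = 0.96042099²·(1 − 0.13505171)·1880000/875 = 1714.2069.
County 3: Wₕ = 0.03957901; term = 0.03957901²·(1 − 0.05992509)·6691000/16 = 615.83357.
Sum = 2330.0405.

2330.0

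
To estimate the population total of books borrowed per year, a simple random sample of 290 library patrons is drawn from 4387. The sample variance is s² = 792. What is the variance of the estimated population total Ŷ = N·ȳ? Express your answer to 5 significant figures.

4.9086 × 10^7

Var(Ŷ) = N²·Var(ȳ) = N²·(1 − n/N)·s²/n.
f = 290/4387 = 0.06610440; Var(ȳ) = 0.93389560·792/290 = 2.5505011.
Var(Ŷ) = 4387² · 2.5505011 = 4.9086355 × 10^7.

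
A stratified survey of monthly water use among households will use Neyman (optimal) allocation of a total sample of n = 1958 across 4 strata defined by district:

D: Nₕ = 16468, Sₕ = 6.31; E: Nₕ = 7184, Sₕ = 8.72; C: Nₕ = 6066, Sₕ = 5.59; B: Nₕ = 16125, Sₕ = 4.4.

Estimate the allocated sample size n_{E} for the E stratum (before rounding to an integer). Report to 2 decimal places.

451.92

Neyman allocation: nₕ = n·NₕSₕ / Σⱼ NⱼSⱼ.
Σ NⱼSⱼ = 16468·6.31 + 7184·8.72 + 6066·5.59 + 16125·4.4 = 271416.5.
n_{E} = 1958·7184·8.72 / 271416.5 = 451.92.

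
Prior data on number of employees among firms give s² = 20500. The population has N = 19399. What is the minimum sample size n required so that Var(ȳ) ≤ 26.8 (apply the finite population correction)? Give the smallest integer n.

736

Without fpc, n₀ = s²/D = 20500/26.8 = 764.9254.
With fpc, (1 − n/N)·s²/n ≤ D requires n ≥ n₀/(1 + n₀/N) = 764.9254/(1 + 764.9254/19399) = 735.9077.
Rounding up, n = 736.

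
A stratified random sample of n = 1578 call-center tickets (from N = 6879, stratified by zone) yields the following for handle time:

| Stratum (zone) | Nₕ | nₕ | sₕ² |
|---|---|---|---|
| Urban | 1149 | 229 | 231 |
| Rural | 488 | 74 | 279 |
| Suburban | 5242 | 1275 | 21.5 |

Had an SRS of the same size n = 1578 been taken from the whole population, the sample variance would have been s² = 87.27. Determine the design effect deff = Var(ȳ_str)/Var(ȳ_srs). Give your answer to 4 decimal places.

1.0803

Var(ȳ_str) = Σ Wₕ²(1−fₕ)sₕ²/nₕ with Wₕ = Nₕ/6879:
  Urban: (1149/6879)²·(1−229/1149)·231/229 = 0.022533764
  Rural: (488/6879)²·(1−74/488)·279/74 = 0.016096892
  Suburban: (5242/6879)²·(1−1275/5242)·21.5/1275 = 0.0074103185
  → Var(ȳ_str) = 0.046040975.
Var(ȳ_srs) = (1 − 1578/6879)·87.27/1578 = 0.042617746.
deff = 0.046040975 / 0.042617746 = 1.0803.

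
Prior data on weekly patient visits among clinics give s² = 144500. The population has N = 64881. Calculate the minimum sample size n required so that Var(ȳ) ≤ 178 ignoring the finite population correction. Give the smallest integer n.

Without fpc, n₀ = s²/D = 144500/178 = 811.7978.
Rounding up, n = 812.

812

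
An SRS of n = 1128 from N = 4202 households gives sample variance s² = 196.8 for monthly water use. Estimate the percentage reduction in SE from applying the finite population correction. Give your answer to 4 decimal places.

14.4689

f = n/N = 1128/4202 = 0.26844360.
SE_no-fpc = √(s²/n) = 0.41769377; SE_fpc = √((1−f)s²/n) = 0.35725795.
Ratio = √(1−f) = 0.85531070. Reduction = 100·(1 − 0.85531070) = 14.4689%.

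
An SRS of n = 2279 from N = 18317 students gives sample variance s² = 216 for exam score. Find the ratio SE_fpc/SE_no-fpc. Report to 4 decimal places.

0.9357

f = n/N = 2279/18317 = 0.12441994.
SE_no-fpc = √(s²/n) = 0.30786103; SE_fpc = √((1−f)s²/n) = 0.28807306.
Ratio = √(1−f) = 0.93572435.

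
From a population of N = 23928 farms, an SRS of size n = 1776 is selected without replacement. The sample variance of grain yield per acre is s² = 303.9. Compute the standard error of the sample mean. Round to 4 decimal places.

Under SRS without replacement, Var(ȳ) = (1 − f)·s²/n with f = n/N = 1776/23928 = 0.07422267.
Var(ȳ) = (1 − 0.07422267)·303.9/1776 = 0.92577733·0.17111486 = 0.15841426.
SE(ȳ) = √(0.15841426) = 0.3980.

0.3980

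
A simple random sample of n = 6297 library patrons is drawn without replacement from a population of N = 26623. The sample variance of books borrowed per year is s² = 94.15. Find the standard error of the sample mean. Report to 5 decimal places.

0.10684

Under SRS without replacement, Var(ȳ) = (1 − f)·s²/n with f = n/N = 6297/26623 = 0.23652481.
Var(ȳ) = (1 − 0.23652481)·94.15/6297 = 0.76347519·0.014951564 = 0.011415148.
SE(ȳ) = √(0.011415148) = 0.10684.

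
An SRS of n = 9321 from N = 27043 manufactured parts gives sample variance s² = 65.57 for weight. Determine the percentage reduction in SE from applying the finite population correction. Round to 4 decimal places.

19.0477

f = n/N = 9321/27043 = 0.34467330.
SE_no-fpc = √(s²/n) = 0.083872838; SE_fpc = √((1−f)s²/n) = 0.067896951.
Ratio = √(1−f) = 0.80952251. Reduction = 100·(1 − 0.80952251) = 19.0477%.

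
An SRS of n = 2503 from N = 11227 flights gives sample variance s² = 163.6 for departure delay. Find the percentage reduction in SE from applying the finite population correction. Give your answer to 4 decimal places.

f = n/N = 2503/11227 = 0.22294469.
SE_no-fpc = √(s²/n) = 0.25565908; SE_fpc = √((1−f)s²/n) = 0.22536537.
Ratio = √(1−f) = 0.88150741. Reduction = 100·(1 − 0.88150741) = 11.8493%.

11.8493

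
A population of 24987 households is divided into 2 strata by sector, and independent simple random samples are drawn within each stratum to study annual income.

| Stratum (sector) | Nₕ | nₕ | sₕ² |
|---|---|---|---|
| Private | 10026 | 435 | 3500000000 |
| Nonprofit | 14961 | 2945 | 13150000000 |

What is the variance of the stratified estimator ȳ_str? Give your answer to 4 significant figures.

2.525 × 10^6

Var(ȳ_str) = Σₕ Wₕ²(1 − fₕ)sₕ²/nₕ with Wₕ = Nₕ/N, N = 24987.
Private: Wₕ = 0.40124865; term = 0.40124865²·(1 − 0.04338719)·3500000000/435 = 1.2392021 × 10^6.
Nonprofit: Wₕ = 0.59875135; term = 0.59875135²·(1 − 0.19684513)·13150000000/2945 = 1.2856796 × 10^6.
Sum = 2.5248817 × 10^6.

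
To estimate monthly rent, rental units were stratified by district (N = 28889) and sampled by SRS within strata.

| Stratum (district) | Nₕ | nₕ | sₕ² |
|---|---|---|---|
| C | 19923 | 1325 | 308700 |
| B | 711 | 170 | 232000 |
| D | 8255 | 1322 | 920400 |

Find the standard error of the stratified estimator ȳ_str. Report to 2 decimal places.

12.32

Var(ȳ_str) = Σₕ Wₕ²(1 − fₕ)sₕ²/nₕ with Wₕ = Nₕ/N, N = 28889.
C: Wₕ = 0.68963966; term = 0.68963966²·(1 − 0.06650605)·308700/1325 = 103.43719.
B: Wₕ = 0.02461144; term = 0.02461144²·(1 − 0.23909986)·232000/170 = 0.6289859.
D: Wₕ = 0.28574890; term = 0.28574890²·(1 − 0.16014537)·920400/1322 = 47.743957.
Sum = 151.81013.
SE = √(151.81013) = 12.32.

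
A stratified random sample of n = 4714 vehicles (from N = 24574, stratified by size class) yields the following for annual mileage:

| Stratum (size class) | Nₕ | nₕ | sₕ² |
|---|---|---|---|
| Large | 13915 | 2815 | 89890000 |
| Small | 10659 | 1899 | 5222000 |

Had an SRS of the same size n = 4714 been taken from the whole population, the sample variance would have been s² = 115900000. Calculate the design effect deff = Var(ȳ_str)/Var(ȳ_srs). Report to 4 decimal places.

Var(ȳ_str) = Σ Wₕ²(1−fₕ)sₕ²/nₕ with Wₕ = Nₕ/24574:
  Large: (13915/24574)²·(1−2815/13915)·89890000/2815 = 8167.4684
  Small: (10659/24574)²·(1−1899/10659)·5222000/1899 = 425.18777
  → Var(ȳ_str) = 8592.6562.
Var(ȳ_srs) = (1 − 4714/24574)·115900000/4714 = 19869.972.
deff = 8592.6562 / 19869.972 = 0.4324.

0.4324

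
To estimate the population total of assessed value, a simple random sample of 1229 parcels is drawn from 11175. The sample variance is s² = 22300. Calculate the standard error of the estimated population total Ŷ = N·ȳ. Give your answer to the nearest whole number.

Var(Ŷ) = N²·Var(ȳ) = N²·(1 − n/N)·s²/n.
f = 1229/11175 = 0.10997763; Var(ȳ) = 0.89002237·22300/1229 = 16.149307.
Var(Ŷ) = 11175² · 16.149307 = 2.0167356 × 10^9.
SE(Ŷ) = √(2.0167356 × 10^9) = 44908.

44908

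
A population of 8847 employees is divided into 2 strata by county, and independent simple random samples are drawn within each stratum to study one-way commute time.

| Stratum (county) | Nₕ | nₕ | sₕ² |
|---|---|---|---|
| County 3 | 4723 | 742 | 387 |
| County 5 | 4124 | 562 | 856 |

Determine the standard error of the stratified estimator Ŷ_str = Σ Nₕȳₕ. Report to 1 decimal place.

5672.8

Var(Ŷ_str) = Σₕ Nₕ²(1 − fₕ)sₕ²/nₕ.
County 3: 4723²·(1 − 742/4723)·387/742 = 9.8065711 × 10^6.
County 5: 4124²·(1 − 562/4124)·856/562 = 2.2374329 × 10^7.
Sum = 3.21809 × 10^7.
SE = √(3.21809 × 10^7) = 5672.8.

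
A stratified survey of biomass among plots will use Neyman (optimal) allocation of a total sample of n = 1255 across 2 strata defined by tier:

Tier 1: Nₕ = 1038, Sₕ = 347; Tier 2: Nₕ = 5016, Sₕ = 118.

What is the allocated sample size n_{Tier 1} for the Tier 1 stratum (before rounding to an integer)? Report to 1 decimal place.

Neyman allocation: nₕ = n·NₕSₕ / Σⱼ NⱼSⱼ.
Σ NⱼSⱼ = 1038·347 + 5016·118 = 952074.
n_{Tier 1} = 1255·1038·347 / 952074 = 474.8.

474.8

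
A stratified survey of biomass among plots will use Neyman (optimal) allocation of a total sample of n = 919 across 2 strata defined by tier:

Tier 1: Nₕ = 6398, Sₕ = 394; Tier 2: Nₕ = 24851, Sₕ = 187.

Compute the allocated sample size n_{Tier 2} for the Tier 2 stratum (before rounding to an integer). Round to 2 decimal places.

595.81

Neyman allocation: nₕ = n·NₕSₕ / Σⱼ NⱼSⱼ.
Σ NⱼSⱼ = 6398·394 + 24851·187 = 7.167949 × 10^6.
n_{Tier 2} = 919·24851·187 / (7.167949 × 10^6) = 595.81.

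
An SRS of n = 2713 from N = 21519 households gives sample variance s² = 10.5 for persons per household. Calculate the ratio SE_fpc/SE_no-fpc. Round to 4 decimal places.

f = n/N = 2713/21519 = 0.12607463.
SE_no-fpc = √(s²/n) = 0.062211368; SE_fpc = √((1−f)s²/n) = 0.05815766.
Ratio = √(1−f) = 0.93483976.

0.9348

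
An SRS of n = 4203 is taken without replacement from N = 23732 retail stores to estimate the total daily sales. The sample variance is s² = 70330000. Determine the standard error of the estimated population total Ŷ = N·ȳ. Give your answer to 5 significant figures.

2.7848 × 10^6

Var(Ŷ) = N²·Var(ȳ) = N²·(1 − n/N)·s²/n.
f = 4203/23732 = 0.17710265; Var(ȳ) = 0.82289735·70330000/4203 = 13769.777.
Var(Ŷ) = 23732² · 13769.777 = 7.7552461 × 10^12.
SE(Ŷ) = √(7.7552461 × 10^12) = 2.7848 × 10^6.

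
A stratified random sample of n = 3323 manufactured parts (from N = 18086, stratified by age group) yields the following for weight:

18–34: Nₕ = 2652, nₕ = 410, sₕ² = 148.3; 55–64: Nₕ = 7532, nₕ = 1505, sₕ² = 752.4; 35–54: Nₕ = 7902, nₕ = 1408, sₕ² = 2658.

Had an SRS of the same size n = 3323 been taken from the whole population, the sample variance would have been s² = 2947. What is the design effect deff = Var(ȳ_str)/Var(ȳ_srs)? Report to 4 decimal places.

Var(ȳ_str) = Σ Wₕ²(1−fₕ)sₕ²/nₕ with Wₕ = Nₕ/18086:
  18–34: (2652/18086)²·(1−410/2652)·148.3/410 = 0.0065747822
  55–64: (7532/18086)²·(1−1505/7532)·752.4/1505 = 0.06938071
  35–54: (7902/18086)²·(1−1408/7902)·2658/1408 = 0.2961533
  → Var(ȳ_str) = 0.37210879.
Var(ȳ_srs) = (1 − 3323/18086)·2947/3323 = 0.72390552.
deff = 0.37210879 / 0.72390552 = 0.5140.

0.5140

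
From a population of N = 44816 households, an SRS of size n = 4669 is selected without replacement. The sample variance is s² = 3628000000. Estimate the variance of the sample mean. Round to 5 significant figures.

Under SRS without replacement, Var(ȳ) = (1 − f)·s²/n with f = n/N = 4669/44816 = 0.10418154.
Var(ȳ) = (1 − 0.10418154)·3628000000/4669 = 0.89581846·777040.05 = 696086.82.

696090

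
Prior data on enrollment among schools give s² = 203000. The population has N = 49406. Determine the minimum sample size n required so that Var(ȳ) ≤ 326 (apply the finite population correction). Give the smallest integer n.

Without fpc, n₀ = s²/D = 203000/326 = 622.6994.
With fpc, (1 − n/N)·s²/n ≤ D requires n ≥ n₀/(1 + n₀/N) = 622.6994/(1 + 622.6994/49406) = 614.9488.
Rounding up, n = 615.

615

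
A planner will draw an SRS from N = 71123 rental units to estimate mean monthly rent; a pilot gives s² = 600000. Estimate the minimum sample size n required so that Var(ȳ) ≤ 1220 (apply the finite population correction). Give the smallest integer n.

489

Without fpc, n₀ = s²/D = 600000/1220 = 491.8033.
With fpc, (1 − n/N)·s²/n ≤ D requires n ≥ n₀/(1 + n₀/N) = 491.8033/(1 + 491.8033/71123) = 488.4259.
Rounding up, n = 489.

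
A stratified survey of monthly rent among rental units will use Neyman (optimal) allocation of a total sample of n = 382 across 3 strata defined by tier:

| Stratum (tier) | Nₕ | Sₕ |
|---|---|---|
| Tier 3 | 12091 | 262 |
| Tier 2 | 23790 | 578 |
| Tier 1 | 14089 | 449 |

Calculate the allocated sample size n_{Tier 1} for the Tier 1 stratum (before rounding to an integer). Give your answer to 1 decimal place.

104.0

Neyman allocation: nₕ = n·NₕSₕ / Σⱼ NⱼSⱼ.
Σ NⱼSⱼ = 12091·262 + 23790·578 + 14089·449 = 2.3244423 × 10^7.
n_{Tier 1} = 382·14089·449 / (2.3244423 × 10^7) = 104.0.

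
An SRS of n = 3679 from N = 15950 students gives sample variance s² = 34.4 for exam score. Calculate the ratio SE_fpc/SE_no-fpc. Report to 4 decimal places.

0.8771

f = n/N = 3679/15950 = 0.23065831.
SE_no-fpc = √(s²/n) = 0.096697295; SE_fpc = √((1−f)s²/n) = 0.084815253.
Ratio = √(1−f) = 0.87712125.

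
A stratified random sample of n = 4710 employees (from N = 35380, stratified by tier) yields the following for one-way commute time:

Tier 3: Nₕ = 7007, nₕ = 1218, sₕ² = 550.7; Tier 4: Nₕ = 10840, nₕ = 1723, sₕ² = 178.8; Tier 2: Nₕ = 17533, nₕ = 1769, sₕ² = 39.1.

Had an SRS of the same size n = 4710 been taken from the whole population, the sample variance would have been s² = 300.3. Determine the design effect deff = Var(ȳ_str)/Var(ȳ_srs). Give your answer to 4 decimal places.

0.5016

Var(ȳ_str) = Σ Wₕ²(1−fₕ)sₕ²/nₕ with Wₕ = Nₕ/35380:
  Tier 3: (7007/35380)²·(1−1218/7007)·550.7/1218 = 0.014651693
  Tier 4: (10840/35380)²·(1−1723/10840)·178.8/1723 = 0.0081930917
  Tier 2: (17533/35380)²·(1−1769/17533)·39.1/1769 = 0.0048804057
  → Var(ȳ_str) = 0.02772519.
Var(ȳ_srs) = (1 − 4710/35380)·300.3/4710 = 0.055270116.
deff = 0.02772519 / 0.055270116 = 0.5016.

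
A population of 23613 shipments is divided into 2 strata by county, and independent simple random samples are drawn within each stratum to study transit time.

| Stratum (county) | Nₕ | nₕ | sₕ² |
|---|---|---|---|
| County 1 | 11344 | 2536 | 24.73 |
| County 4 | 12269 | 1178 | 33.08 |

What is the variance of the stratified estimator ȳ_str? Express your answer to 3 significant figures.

0.00860

Var(ȳ_str) = Σₕ Wₕ²(1 − fₕ)sₕ²/nₕ with Wₕ = Nₕ/N, N = 23613.
County 1: Wₕ = 0.48041333; term = 0.48041333²·(1 − 0.22355430)·24.73/2536 = 0.0017474955.
County 4: Wₕ = 0.51958667; term = 0.51958667²·(1 − 0.09601435)·33.08/1178 = 0.0068532685.
Sum = 0.008600764.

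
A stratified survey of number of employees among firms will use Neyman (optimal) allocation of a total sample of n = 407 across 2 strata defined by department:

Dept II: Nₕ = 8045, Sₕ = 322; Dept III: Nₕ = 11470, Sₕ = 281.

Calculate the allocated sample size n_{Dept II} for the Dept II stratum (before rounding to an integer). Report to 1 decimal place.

181.4

Neyman allocation: nₕ = n·NₕSₕ / Σⱼ NⱼSⱼ.
Σ NⱼSⱼ = 8045·322 + 11470·281 = 5.81356 × 10^6.
n_{Dept II} = 407·8045·322 / (5.81356 × 10^6) = 181.4.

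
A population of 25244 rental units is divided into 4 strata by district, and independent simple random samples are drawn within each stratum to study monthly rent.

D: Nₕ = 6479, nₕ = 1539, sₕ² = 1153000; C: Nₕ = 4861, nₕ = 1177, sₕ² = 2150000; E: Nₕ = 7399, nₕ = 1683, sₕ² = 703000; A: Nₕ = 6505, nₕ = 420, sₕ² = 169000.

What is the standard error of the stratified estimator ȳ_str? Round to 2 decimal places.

Var(ȳ_str) = Σₕ Wₕ²(1 − fₕ)sₕ²/nₕ with Wₕ = Nₕ/N, N = 25244.
D: Wₕ = 0.25665505; term = 0.25665505²·(1 − 0.23753666)·1153000/1539 = 37.627839.
C: Wₕ = 0.19256061; term = 0.19256061²·(1 − 0.24213125)·2150000/1177 = 51.33232.
E: Wₕ = 0.29309935; term = 0.29309935²·(1 − 0.22746317)·703000/1683 = 27.721716.
A: Wₕ = 0.25768499; term = 0.25768499²·(1 − 0.06456572)·169000/420 = 24.993608.
Sum = 141.67548.
SE = √(141.67548) = 11.90.

11.90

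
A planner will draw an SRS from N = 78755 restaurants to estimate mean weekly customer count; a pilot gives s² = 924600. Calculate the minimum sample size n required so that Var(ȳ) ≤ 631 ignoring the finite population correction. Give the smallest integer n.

Without fpc, n₀ = s²/D = 924600/631 = 1465.2932.
Rounding up, n = 1466.

1466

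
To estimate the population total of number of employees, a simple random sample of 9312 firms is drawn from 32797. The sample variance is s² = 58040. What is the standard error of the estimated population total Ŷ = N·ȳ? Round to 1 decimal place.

Var(Ŷ) = N²·Var(ȳ) = N²·(1 − n/N)·s²/n.
f = 9312/32797 = 0.28392841; Var(ȳ) = 0.71607159·58040/9312 = 4.4631438.
Var(Ŷ) = 32797² · 4.4631438 = 4.8007503 × 10^9.
SE(Ŷ) = √(4.8007503 × 10^9) = 69287.4.

69287.4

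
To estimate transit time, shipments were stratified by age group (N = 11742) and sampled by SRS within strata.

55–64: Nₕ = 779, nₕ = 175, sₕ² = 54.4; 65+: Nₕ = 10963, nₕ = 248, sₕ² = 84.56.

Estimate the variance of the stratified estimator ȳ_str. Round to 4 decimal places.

Var(ȳ_str) = Σₕ Wₕ²(1 − fₕ)sₕ²/nₕ with Wₕ = Nₕ/N, N = 11742.
55–64: Wₕ = 0.06634304; term = 0.06634304²·(1 − 0.22464698)·54.4/175 = 0.001060843.
65+: Wₕ = 0.93365696; term = 0.93365696²·(1 − 0.02262155)·84.56/248 = 0.29050307.
Sum = 0.29156391.

0.2916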